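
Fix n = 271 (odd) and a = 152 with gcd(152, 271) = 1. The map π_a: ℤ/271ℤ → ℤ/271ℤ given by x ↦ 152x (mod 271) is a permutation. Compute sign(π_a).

-1

Start at x=102: 102 → 57 → 263 → 139 → 261 → 106 → 123 → … (one orbit).
4 cycles of lengths [90, 90, 90, 1].
sign(π) = (−1)^{n − #cycles} = (−1)^{271−4} = (−1)^267 = -1.
The Jacobi symbol (152|271) = -1 (Zolotarev) agrees.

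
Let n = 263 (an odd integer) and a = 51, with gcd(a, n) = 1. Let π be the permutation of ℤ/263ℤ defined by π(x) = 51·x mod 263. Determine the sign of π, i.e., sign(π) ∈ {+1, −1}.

Start at x=149: 149 → 235 → 150 → 23 → 121 → 122 → 173 → … (one orbit).
3 cycles of lengths [131, 131, 1].
263 − 3 = 260 transpositions; sign(π) = (−1)^260 = +1.
The Jacobi symbol (51|263) = +1 (Zolotarev) agrees.

+1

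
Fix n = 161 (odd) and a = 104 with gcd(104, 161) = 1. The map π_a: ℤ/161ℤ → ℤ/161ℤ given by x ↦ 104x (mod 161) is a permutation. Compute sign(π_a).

-1

Start at x=6: 6 → 141 → 13 → 64 → 55 → 85 → 146 → … (one orbit).
Decompose π into cycles: lengths [22, 22, 22, 22, 22, 22, 11, 11, 2, 2, 2, 1] (12 cycles, including the fixed point 0).
n − c = 161 − 12 = 149; sign = (−1)^149 = -1.
Zolotarev: (104|161) = -1, matching the cycle-count sign.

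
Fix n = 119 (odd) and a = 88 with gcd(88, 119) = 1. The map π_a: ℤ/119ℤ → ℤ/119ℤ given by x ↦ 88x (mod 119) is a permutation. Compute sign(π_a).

-1

Start at x=74: 74 → 86 → 71 → 60 → 44 → 64 → 39 → … (one orbit).
The orbit structure of x ↦ 88x mod 119: 6 orbits of sizes [48, 48, 16, 3, 3, 1].
Σ(ℓ_i−1) = 119−6 = 113; sign = (−1)^113 = -1.
Via Zolotarev, sign(π_{88}) = (88|119) = -1.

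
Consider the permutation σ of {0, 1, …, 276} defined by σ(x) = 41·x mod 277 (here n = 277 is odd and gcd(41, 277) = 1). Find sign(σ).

Start at x=213: 213 → 146 → 169 → 4 → 164 → 76 → 69 → … (one orbit).
Cycle lengths of π_41 on ℤ/277ℤ: [46, 46, 46, 46, 46, 46, 1]; 7 cycles in total.
With 7 cycles on 277 points, sign = (−1)^{277−7} = +1.
Via Zolotarev, sign(π_{41}) = (41|277) = +1.

+1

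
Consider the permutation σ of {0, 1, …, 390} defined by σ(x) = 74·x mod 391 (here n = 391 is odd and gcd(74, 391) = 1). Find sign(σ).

+1

Start at x=113: 113 → 151 → 226 → 302 → 61 → 213 → 122 → … (one orbit).
The orbit structure of x ↦ 74x mod 391: 5 orbits of sizes [176, 176, 22, 16, 1].
Σ(ℓ_i−1) = 391−5 = 386; sign = (−1)^386 = +1.
Via Zolotarev, sign(π_{74}) = (74|391) = +1.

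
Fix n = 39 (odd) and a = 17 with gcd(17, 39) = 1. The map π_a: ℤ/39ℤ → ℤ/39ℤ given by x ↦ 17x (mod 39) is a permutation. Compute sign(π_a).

Trace 1: π^k(1) = [1, 17, 16, 38, 22, 23] for k=0..5.
Cycle lengths of π_17 on ℤ/39ℤ: [6, 6, 6, 6, 6, 6, 2, 1]; 8 cycles in total.
Σ(ℓ_i−1) = 39−8 = 31; sign = (−1)^31 = -1.
The Jacobi symbol (17|39) = -1 (Zolotarev) agrees.

-1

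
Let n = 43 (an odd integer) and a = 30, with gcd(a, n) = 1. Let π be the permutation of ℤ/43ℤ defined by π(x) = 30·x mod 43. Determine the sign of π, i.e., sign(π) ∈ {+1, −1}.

-1

Start at x=1: 1 → 30 → 40 → 39 → 9 → 12 → 16 → … (one orbit).
Cycle type of π: 42 + 1; total 2 cycles.
43 − 2 = 41 transpositions; sign(π) = (−1)^41 = -1.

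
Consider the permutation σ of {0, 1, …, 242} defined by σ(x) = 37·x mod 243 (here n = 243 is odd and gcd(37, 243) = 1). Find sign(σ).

Start at x=55: 55 → 91 → 208 → 163 → 199 → 73 → 28 → … (one orbit).
Decompose π into cycles: lengths [27, 27, 27, 27, 27, 27, 9, 9, 9, 9, 9, 9, 3, 3, 3, 3, 3, 3, 1, 1, 1, 1, 1, 1, 1, 1, 1] (27 cycles, including the fixed point 0).
sign(π) = (−1)^{n − #cycles} = (−1)^{243−27} = (−1)^216 = +1.
(37|243)_J = +1 (Zolotarev's lemma cross-check).

+1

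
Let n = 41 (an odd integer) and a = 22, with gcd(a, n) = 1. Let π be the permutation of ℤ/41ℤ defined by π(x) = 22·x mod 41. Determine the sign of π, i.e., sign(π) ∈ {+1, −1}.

-1

Trace 3: π^k(3) = [3, 25, 17, 5, 28, 1, 22] for k=0..6.
Cycle type of π: 40 + 1; total 2 cycles.
41 − 2 = 39 transpositions; sign(π) = (−1)^39 = -1.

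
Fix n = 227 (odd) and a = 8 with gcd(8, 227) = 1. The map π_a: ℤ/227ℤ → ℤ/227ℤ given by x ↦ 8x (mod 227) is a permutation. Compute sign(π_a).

Start at x=205: 205 → 51 → 181 → 86 → 7 → 56 → 221 → … (one orbit).
π_8 has 2 disjoint cycles with lengths [226, 1] on {0,…,226}.
n − c = 227 − 2 = 225; sign = (−1)^225 = -1.

-1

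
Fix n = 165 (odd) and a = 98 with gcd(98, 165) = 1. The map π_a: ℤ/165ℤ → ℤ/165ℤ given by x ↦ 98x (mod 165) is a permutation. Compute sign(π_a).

Start at x=1: 1 → 98 → 34 → 32 → 1 (one orbit).
Cycle lengths of π_98 on ℤ/165ℤ: [4, 4, 4, 4, 4, 4, 4, 4, 4, 4, 4, 4, 4, 4, 4, 4, 4, 4, 4, 4, 4, 4, 4, 4, 4, 4, 4, 4, 4, 4, 4, 4, 4, 2, 2, 2, 2, 2, 2, 2, 2, 2, 2, 2, 2, 2, 2, 2, 2, 1]; 50 cycles in total.
Σ(ℓ_i−1) = 165−50 = 115; sign = (−1)^115 = -1.

-1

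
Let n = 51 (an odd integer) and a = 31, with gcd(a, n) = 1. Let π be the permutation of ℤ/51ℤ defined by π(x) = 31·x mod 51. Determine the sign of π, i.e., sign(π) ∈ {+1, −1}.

-1

Orbit of 40 under x↦31x: [40, 16, 37, 25, 10, 4, 22]… (length divides ord_51(31)).
6 cycles of lengths [16, 16, 16, 1, 1, 1].
n − c = 51 − 6 = 45; sign = (−1)^45 = -1.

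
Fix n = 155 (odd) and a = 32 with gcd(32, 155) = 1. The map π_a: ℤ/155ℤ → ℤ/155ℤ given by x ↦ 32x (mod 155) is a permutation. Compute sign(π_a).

-1

Trace 32: π^k(32) = [32, 94, 63, 1] for k=0..3.
The orbit structure of x ↦ 32x mod 155: 62 orbits of sizes [4, 4, 4, 4, 4, 4, 4, 4, 4, 4, 4, 4, 4, 4, 4, 4, 4, 4, 4, 4, 4, 4, 4, 4, 4, 4, 4, 4, 4, 4, 4, 1, 1, 1, 1, 1, 1, 1, 1, 1, 1, 1, 1, 1, 1, 1, 1, 1, 1, 1, 1, 1, 1, 1, 1, 1, 1, 1, 1, 1, 1, 1].
Σ(ℓ_i−1) = 155−62 = 93; sign = (−1)^93 = -1.
Zolotarev: (32|155) = -1, matching the cycle-count sign.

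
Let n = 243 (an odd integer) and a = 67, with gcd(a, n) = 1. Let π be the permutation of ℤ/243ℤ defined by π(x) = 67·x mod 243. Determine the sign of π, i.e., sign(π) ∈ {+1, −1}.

+1

Orbit of 232 under x↦67x: [232, 235, 193, 52, 82, 148, 196]… (length divides ord_243(67)).
Decompose π into cycles: lengths [81, 81, 27, 27, 9, 9, 3, 3, 1, 1, 1] (11 cycles, including the fixed point 0).
With 11 cycles on 243 points, sign = (−1)^{243−11} = +1.
Zolotarev: (67|243) = +1, matching the cycle-count sign.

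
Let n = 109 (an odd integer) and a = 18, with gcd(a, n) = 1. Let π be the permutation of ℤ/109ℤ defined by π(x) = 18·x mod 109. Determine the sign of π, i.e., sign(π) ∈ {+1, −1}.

Trace 107: π^k(107) = [107, 73, 6, 108, 91, 3, 54] for k=0..6.
The orbit structure of x ↦ 18x mod 109: 2 orbits of sizes [108, 1].
109 − 2 = 107 transpositions; sign(π) = (−1)^107 = -1.
Zolotarev: (18|109) = -1, matching the cycle-count sign.

-1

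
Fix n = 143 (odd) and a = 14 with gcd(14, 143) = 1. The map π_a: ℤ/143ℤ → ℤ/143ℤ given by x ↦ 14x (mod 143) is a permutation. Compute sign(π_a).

+1

Orbit of 1 under x↦14x: [1, 14, 53, 27, 92]… (length divides ord_143(14)).
The orbit structure of x ↦ 14x mod 143: 39 orbits of sizes [5, 5, 5, 5, 5, 5, 5, 5, 5, 5, 5, 5, 5, 5, 5, 5, 5, 5, 5, 5, 5, 5, 5, 5, 5, 5, 1, 1, 1, 1, 1, 1, 1, 1, 1, 1, 1, 1, 1].
Σ(ℓ_i−1) = 143−39 = 104; sign = (−1)^104 = +1.
(14|143)_J = +1 (Zolotarev's lemma cross-check).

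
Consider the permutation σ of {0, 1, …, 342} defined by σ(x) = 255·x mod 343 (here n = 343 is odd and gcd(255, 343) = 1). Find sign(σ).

Trace 137: π^k(137) = [137, 292, 29, 192, 254, 286, 214] for k=0..6.
4 cycles of lengths [294, 42, 6, 1].
343 − 4 = 339 transpositions; sign(π) = (−1)^339 = -1.
Zolotarev: (255|343) = -1, matching the cycle-count sign.

-1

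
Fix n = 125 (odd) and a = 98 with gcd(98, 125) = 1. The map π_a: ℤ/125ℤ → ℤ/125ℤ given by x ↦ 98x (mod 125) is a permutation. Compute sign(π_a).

Orbit of 69 under x↦98x: [69, 12, 51, 123, 54, 42, 116]… (length divides ord_125(98)).
The orbit structure of x ↦ 98x mod 125: 4 orbits of sizes [100, 20, 4, 1].
4 cycles on 125: each ℓ→(−1)^(ℓ−1), product (−1)^121 = -1.
Zolotarev: (98|125) = -1, matching the cycle-count sign.

-1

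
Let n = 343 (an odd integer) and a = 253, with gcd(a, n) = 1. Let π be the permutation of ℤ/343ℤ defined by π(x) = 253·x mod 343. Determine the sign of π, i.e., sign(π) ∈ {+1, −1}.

+1

Orbit of 260 under x↦253x: [260, 267, 323, 85, 239, 99, 8]… (length divides ord_343(253)).
π_253 has 19 disjoint cycles with lengths [49, 49, 49, 49, 49, 49, 7, 7, 7, 7, 7, 7, 1, 1, 1, 1, 1, 1, 1] on {0,…,342}.
19 cycles on 343: each ℓ→(−1)^(ℓ−1), product (−1)^324 = +1.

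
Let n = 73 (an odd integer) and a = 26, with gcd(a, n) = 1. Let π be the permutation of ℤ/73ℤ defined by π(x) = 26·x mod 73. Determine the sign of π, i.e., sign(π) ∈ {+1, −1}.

Orbit of 50 under x↦26x: [50, 59, 1, 26, 19, 56, 69]… (length divides ord_73(26)).
Cycle lengths of π_26 on ℤ/73ℤ: [72, 1]; 2 cycles in total.
With 2 cycles on 73 points, sign = (−1)^{73−2} = -1.
(26|73)_J = -1 (Zolotarev's lemma cross-check).

-1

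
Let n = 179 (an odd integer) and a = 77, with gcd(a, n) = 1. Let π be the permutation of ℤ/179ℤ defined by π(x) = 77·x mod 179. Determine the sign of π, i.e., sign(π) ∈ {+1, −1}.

Trace 1: π^k(1) = [1, 77, 22, 83, 126, 36, 87] for k=0..6.
Cycle lengths of π_77 on ℤ/179ℤ: [89, 89, 1]; 3 cycles in total.
n − c = 179 − 3 = 176; sign = (−1)^176 = +1.

+1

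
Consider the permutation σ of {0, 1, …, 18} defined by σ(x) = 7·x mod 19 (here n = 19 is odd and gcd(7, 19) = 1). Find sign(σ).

+1

Trace 1: π^k(1) = [1, 7, 11] for k=0..2.
Decompose π into cycles: lengths [3, 3, 3, 3, 3, 3, 1] (7 cycles, including the fixed point 0).
7 cycles on 19: each ℓ→(−1)^(ℓ−1), product (−1)^12 = +1.
Via Zolotarev, sign(π_{7}) = (7|19) = +1.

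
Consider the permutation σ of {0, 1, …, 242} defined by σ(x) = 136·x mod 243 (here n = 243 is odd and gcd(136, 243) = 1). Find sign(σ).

Trace 55: π^k(55) = [55, 190, 82, 217, 109, 1, 136] for k=0..6.
π_136 has 63 disjoint cycles with lengths [9, 9, 9, 9, 9, 9, 9, 9, 9, 9, 9, 9, 9, 9, 9, 9, 9, 9, 3, 3, 3, 3, 3, 3, 3, 3, 3, 3, 3, 3, 3, 3, 3, 3, 3, 3, 1, 1, 1, 1, 1, 1, 1, 1, 1, 1, 1, 1, 1, 1, 1, 1, 1, 1, 1, 1, 1, 1, 1, 1, 1, 1, 1] on {0,…,242}.
243 − 63 = 180 transpositions; sign(π) = (−1)^180 = +1.
Check: (136/243) = +1 by Zolotarev.

+1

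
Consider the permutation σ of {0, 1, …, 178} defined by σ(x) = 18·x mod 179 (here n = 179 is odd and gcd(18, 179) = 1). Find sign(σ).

Orbit of 136 under x↦18x: [136, 121, 30, 3, 54, 77, 133]… (length divides ord_179(18)).
Cycle lengths of π_18 on ℤ/179ℤ: [178, 1]; 2 cycles in total.
179 − 2 = 177 transpositions; sign(π) = (−1)^177 = -1.
The Jacobi symbol (18|179) = -1 (Zolotarev) agrees.

-1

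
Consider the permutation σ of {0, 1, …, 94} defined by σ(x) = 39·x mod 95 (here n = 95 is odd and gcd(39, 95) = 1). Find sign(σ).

+1

Trace 39: π^k(39) = [39, 1] for k=0..1.
The orbit structure of x ↦ 39x mod 95: 57 orbits of sizes [2, 2, 2, 2, 2, 2, 2, 2, 2, 2, 2, 2, 2, 2, 2, 2, 2, 2, 2, 2, 2, 2, 2, 2, 2, 2, 2, 2, 2, 2, 2, 2, 2, 2, 2, 2, 2, 2, 1, 1, 1, 1, 1, 1, 1, 1, 1, 1, 1, 1, 1, 1, 1, 1, 1, 1, 1].
n − c = 95 − 57 = 38; sign = (−1)^38 = +1.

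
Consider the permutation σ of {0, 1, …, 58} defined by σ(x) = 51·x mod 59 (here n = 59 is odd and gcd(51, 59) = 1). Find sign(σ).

+1

Orbit of 48 under x↦51x: [48, 29, 4, 27, 20, 17, 41]… (length divides ord_59(51)).
3 cycles of lengths [29, 29, 1].
Σ(ℓ_i−1) = 59−3 = 56; sign = (−1)^56 = +1.
The Jacobi symbol (51|59) = +1 (Zolotarev) agrees.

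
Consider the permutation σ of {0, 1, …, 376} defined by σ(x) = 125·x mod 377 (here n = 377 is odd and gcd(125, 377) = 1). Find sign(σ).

-1

Orbit of 86 under x↦125x: [86, 194, 122, 170, 138, 285, 187]… (length divides ord_377(125)).
Decompose π into cycles: lengths [28, 28, 28, 28, 28, 28, 28, 28, 28, 28, 28, 28, 14, 14, 4, 4, 4, 1] (18 cycles, including the fixed point 0).
sign(π) = (−1)^{n − #cycles} = (−1)^{377−18} = (−1)^359 = -1.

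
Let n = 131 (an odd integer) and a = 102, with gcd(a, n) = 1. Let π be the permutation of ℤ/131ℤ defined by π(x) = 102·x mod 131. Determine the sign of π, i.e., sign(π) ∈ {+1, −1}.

+1

Orbit of 16 under x↦102x: [16, 60, 94, 25, 61, 65, 80]… (length divides ord_131(102)).
π_102 has 3 disjoint cycles with lengths [65, 65, 1] on {0,…,130}.
sign(π) = (−1)^{n − #cycles} = (−1)^{131−3} = (−1)^128 = +1.
(102|131)_J = +1 (Zolotarev's lemma cross-check).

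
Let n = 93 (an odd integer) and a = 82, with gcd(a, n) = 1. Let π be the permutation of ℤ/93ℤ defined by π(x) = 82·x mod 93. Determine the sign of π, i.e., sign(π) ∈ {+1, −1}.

Trace 67: π^k(67) = [67, 7, 16, 10, 76, 1, 82] for k=0..6.
π_82 has 9 disjoint cycles with lengths [15, 15, 15, 15, 15, 15, 1, 1, 1] on {0,…,92}.
9 cycles on 93: each ℓ→(−1)^(ℓ−1), product (−1)^84 = +1.

+1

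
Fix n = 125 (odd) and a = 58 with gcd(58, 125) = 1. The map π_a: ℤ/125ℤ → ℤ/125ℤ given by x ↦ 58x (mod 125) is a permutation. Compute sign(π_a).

-1

Orbit of 66 under x↦58x: [66, 78, 24, 17, 111, 63, 29]… (length divides ord_125(58)).
Cycle lengths of π_58 on ℤ/125ℤ: [100, 20, 4, 1]; 4 cycles in total.
4 cycles on 125: each ℓ→(−1)^(ℓ−1), product (−1)^121 = -1.
Zolotarev: (58|125) = -1, matching the cycle-count sign.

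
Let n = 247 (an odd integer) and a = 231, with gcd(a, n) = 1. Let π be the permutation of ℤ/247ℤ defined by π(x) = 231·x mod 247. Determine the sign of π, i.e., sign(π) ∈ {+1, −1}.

Orbit of 108 under x↦231x: [108, 1, 231, 9, 103, 81, 186]… (length divides ord_247(231)).
π_231 has 16 disjoint cycles with lengths [18, 18, 18, 18, 18, 18, 18, 18, 18, 18, 18, 18, 18, 6, 6, 1] on {0,…,246}.
With 16 cycles on 247 points, sign = (−1)^{247−16} = -1.

-1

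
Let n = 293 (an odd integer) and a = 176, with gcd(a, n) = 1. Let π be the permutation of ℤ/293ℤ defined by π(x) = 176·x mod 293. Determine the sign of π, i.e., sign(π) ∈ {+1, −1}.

-1

Start at x=258: 258 → 286 → 233 → 281 → 232 → 105 → 21 → … (one orbit).
Decompose π into cycles: lengths [292, 1] (2 cycles, including the fixed point 0).
2 cycles on 293: each ℓ→(−1)^(ℓ−1), product (−1)^291 = -1.
The Jacobi symbol (176|293) = -1 (Zolotarev) agrees.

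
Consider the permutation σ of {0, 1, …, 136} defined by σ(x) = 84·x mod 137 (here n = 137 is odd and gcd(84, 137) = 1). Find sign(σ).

Orbit of 110 under x↦84x: [110, 61, 55, 99, 96, 118, 48]… (length divides ord_137(84)).
2 cycles of lengths [136, 1].
sign(π) = (−1)^{n − #cycles} = (−1)^{137−2} = (−1)^135 = -1.
Via Zolotarev, sign(π_{84}) = (84|137) = -1.

-1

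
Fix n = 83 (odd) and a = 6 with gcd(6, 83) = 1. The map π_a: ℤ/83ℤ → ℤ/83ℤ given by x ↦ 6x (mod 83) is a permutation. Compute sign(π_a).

-1

Orbit of 3 under x↦6x: [3, 18, 25, 67, 70, 5, 30]… (length divides ord_83(6)).
Cycle lengths of π_6 on ℤ/83ℤ: [82, 1]; 2 cycles in total.
n − c = 83 − 2 = 81; sign = (−1)^81 = -1.
(6|83)_J = -1 (Zolotarev's lemma cross-check).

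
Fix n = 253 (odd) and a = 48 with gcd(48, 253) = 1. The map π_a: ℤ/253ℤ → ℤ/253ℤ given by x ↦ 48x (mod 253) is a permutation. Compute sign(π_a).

+1

Start at x=70: 70 → 71 → 119 → 146 → 177 → 147 → 225 → … (one orbit).
Decompose π into cycles: lengths [55, 55, 55, 55, 11, 11, 5, 5, 1] (9 cycles, including the fixed point 0).
With 9 cycles on 253 points, sign = (−1)^{253−9} = +1.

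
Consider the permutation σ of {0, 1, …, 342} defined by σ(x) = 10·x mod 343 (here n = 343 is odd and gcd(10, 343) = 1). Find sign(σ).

Orbit of 156 under x↦10x: [156, 188, 165, 278, 36, 17, 170]… (length divides ord_343(10)).
Cycle type of π: 294 + 42 + 6 + 1; total 4 cycles.
With 4 cycles on 343 points, sign = (−1)^{343−4} = -1.

-1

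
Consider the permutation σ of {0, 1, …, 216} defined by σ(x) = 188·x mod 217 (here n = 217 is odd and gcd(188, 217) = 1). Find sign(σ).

-1

Trace 97: π^k(97) = [97, 8, 202, 1, 188, 190, 132] for k=0..6.
π_188 has 28 disjoint cycles with lengths [10, 10, 10, 10, 10, 10, 10, 10, 10, 10, 10, 10, 10, 10, 10, 10, 10, 10, 5, 5, 5, 5, 5, 5, 2, 2, 2, 1] on {0,…,216}.
n − c = 217 − 28 = 189; sign = (−1)^189 = -1.
Zolotarev: (188|217) = -1, matching the cycle-count sign.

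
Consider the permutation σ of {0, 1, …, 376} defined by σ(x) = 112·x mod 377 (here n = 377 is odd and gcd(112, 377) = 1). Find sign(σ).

-1

Start at x=343: 343 → 339 → 268 → 233 → 83 → 248 → 255 → … (one orbit).
Decompose π into cycles: lengths [28, 28, 28, 28, 28, 28, 28, 28, 28, 28, 28, 28, 7, 7, 7, 7, 4, 4, 4, 1] (20 cycles, including the fixed point 0).
377 − 20 = 357 transpositions; sign(π) = (−1)^357 = -1.
Via Zolotarev, sign(π_{112}) = (112|377) = -1.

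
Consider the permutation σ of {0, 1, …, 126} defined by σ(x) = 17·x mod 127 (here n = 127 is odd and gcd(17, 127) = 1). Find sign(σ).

Orbit of 103 under x↦17x: [103, 100, 49, 71, 64, 72, 81]… (length divides ord_127(17)).
The orbit structure of x ↦ 17x mod 127: 3 orbits of sizes [63, 63, 1].
3 cycles on 127: each ℓ→(−1)^(ℓ−1), product (−1)^124 = +1.
Via Zolotarev, sign(π_{17}) = (17|127) = +1.

+1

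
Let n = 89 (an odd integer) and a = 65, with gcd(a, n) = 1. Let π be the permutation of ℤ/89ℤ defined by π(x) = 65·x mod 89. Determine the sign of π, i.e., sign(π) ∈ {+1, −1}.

-1

Start at x=79: 79 → 62 → 25 → 23 → 71 → 76 → 45 → … (one orbit).
The orbit structure of x ↦ 65x mod 89: 2 orbits of sizes [88, 1].
n − c = 89 − 2 = 87; sign = (−1)^87 = -1.
Via Zolotarev, sign(π_{65}) = (65|89) = -1.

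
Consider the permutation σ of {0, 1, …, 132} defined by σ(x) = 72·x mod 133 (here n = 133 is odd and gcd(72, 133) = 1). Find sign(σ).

-1

Trace 86: π^k(86) = [86, 74, 8, 44, 109, 1, 72] for k=0..6.
Cycle lengths of π_72 on ℤ/133ℤ: [18, 18, 18, 18, 18, 18, 18, 3, 3, 1]; 10 cycles in total.
sign(π) = (−1)^{n − #cycles} = (−1)^{133−10} = (−1)^123 = -1.
Via Zolotarev, sign(π_{72}) = (72|133) = -1.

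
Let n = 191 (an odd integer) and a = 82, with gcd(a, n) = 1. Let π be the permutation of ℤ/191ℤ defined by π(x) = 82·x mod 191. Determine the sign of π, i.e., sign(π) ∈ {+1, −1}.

Orbit of 49 under x↦82x: [49, 7, 1, 82, 39, 142, 184]… (length divides ord_191(82)).
Decompose π into cycles: lengths [10, 10, 10, 10, 10, 10, 10, 10, 10, 10, 10, 10, 10, 10, 10, 10, 10, 10, 10, 1] (20 cycles, including the fixed point 0).
191 − 20 = 171 transpositions; sign(π) = (−1)^171 = -1.
Via Zolotarev, sign(π_{82}) = (82|191) = -1.

-1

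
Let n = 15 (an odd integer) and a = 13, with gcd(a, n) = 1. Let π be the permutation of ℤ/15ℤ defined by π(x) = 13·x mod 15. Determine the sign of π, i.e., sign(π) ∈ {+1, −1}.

-1

Trace 13: π^k(13) = [13, 4, 7, 1] for k=0..3.
π_13 has 6 disjoint cycles with lengths [4, 4, 4, 1, 1, 1] on {0,…,14}.
15 − 6 = 9 transpositions; sign(π) = (−1)^9 = -1.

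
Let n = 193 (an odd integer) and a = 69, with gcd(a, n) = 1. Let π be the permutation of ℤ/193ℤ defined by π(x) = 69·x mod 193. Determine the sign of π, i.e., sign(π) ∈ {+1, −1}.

+1

Trace 43: π^k(43) = [43, 72, 143, 24, 112, 8, 166] for k=0..6.
7 cycles of lengths [32, 32, 32, 32, 32, 32, 1].
193 − 7 = 186 transpositions; sign(π) = (−1)^186 = +1.
(69|193)_J = +1 (Zolotarev's lemma cross-check).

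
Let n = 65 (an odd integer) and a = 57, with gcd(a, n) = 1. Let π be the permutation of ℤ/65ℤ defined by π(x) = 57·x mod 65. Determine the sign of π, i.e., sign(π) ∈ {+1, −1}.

+1

Orbit of 57 under x↦57x: [57, 64, 8, 1]… (length divides ord_65(57)).
π_57 has 17 disjoint cycles with lengths [4, 4, 4, 4, 4, 4, 4, 4, 4, 4, 4, 4, 4, 4, 4, 4, 1] on {0,…,64}.
Σ(ℓ_i−1) = 65−17 = 48; sign = (−1)^48 = +1.
Via Zolotarev, sign(π_{57}) = (57|65) = +1.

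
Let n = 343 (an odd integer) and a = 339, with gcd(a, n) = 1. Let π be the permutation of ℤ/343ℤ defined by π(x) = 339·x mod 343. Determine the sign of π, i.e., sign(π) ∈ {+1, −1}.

-1

Start at x=303: 303 → 160 → 46 → 159 → 50 → 143 → 114 → … (one orbit).
4 cycles of lengths [294, 42, 6, 1].
343 − 4 = 339 transpositions; sign(π) = (−1)^339 = -1.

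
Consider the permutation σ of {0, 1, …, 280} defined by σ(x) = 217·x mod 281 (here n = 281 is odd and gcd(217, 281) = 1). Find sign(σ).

+1

Orbit of 165 under x↦217x: [165, 118, 35, 8, 50, 172, 232]… (length divides ord_281(217)).
Cycle type of π: 70×4 + 1; total 5 cycles.
281 − 5 = 276 transpositions; sign(π) = (−1)^276 = +1.
Check: (217/281) = +1 by Zolotarev.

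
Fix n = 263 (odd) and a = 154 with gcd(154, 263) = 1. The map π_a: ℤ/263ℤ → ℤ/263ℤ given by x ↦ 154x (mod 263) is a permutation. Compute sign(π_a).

Trace 183: π^k(183) = [183, 41, 2, 45, 92, 229, 24] for k=0..6.
π_154 has 2 disjoint cycles with lengths [262, 1] on {0,…,262}.
n − c = 263 − 2 = 261; sign = (−1)^261 = -1.
The Jacobi symbol (154|263) = -1 (Zolotarev) agrees.

-1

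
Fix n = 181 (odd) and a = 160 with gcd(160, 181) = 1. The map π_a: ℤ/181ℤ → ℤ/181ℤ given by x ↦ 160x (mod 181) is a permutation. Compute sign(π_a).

Trace 40: π^k(40) = [40, 65, 83, 67, 41, 44, 162] for k=0..6.
The orbit structure of x ↦ 160x mod 181: 2 orbits of sizes [180, 1].
With 2 cycles on 181 points, sign = (−1)^{181−2} = -1.
The Jacobi symbol (160|181) = -1 (Zolotarev) agrees.

-1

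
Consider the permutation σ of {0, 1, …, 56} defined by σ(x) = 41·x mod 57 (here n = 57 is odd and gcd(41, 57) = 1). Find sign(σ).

Trace 43: π^k(43) = [43, 53, 7, 2, 25, 56, 16] for k=0..6.
π_41 has 5 disjoint cycles with lengths [18, 18, 18, 2, 1] on {0,…,56}.
sign(π) = (−1)^{n − #cycles} = (−1)^{57−5} = (−1)^52 = +1.
The Jacobi symbol (41|57) = +1 (Zolotarev) agrees.

+1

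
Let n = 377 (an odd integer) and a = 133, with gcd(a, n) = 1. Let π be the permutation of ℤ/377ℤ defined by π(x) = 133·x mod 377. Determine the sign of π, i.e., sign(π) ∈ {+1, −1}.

-1

Trace 302: π^k(302) = [302, 204, 365, 289, 360, 1, 133] for k=0..6.
Decompose π into cycles: lengths [12, 12, 12, 12, 12, 12, 12, 12, 12, 12, 12, 12, 12, 12, 12, 12, 12, 12, 12, 12, 12, 12, 12, 12, 12, 12, 12, 12, 4, 4, 4, 4, 4, 4, 4, 3, 3, 3, 3, 1] (40 cycles, including the fixed point 0).
n − c = 377 − 40 = 337; sign = (−1)^337 = -1.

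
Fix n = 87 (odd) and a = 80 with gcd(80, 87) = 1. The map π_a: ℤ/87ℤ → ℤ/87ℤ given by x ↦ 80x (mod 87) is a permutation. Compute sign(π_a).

-1

Orbit of 82 under x↦80x: [82, 35, 16, 62, 1, 80, 49]… (length divides ord_87(80)).
Cycle type of π: 14×6 + 2 + 1; total 8 cycles.
8 cycles on 87: each ℓ→(−1)^(ℓ−1), product (−1)^79 = -1.
Zolotarev: (80|87) = -1, matching the cycle-count sign.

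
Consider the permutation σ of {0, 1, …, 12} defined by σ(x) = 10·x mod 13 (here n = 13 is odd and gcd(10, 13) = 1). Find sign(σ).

Start at x=12: 12 → 3 → 4 → 1 → 10 → 9 → 12 (one orbit).
Decompose π into cycles: lengths [6, 6, 1] (3 cycles, including the fixed point 0).
Σ(ℓ_i−1) = 13−3 = 10; sign = (−1)^10 = +1.
The Jacobi symbol (10|13) = +1 (Zolotarev) agrees.

+1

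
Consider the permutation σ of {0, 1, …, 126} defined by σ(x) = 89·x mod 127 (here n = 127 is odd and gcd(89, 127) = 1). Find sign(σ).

-1

Orbit of 33 under x↦89x: [33, 16, 27, 117, 126, 38, 80]… (length divides ord_127(89)).
Decompose π into cycles: lengths [42, 42, 42, 1] (4 cycles, including the fixed point 0).
4 cycles on 127: each ℓ→(−1)^(ℓ−1), product (−1)^123 = -1.
(89|127)_J = -1 (Zolotarev's lemma cross-check).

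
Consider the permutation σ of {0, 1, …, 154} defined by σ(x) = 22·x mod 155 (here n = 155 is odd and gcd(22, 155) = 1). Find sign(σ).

Start at x=39: 39 → 83 → 121 → 27 → 129 → 48 → 126 → … (one orbit).
The orbit structure of x ↦ 22x mod 155: 5 orbits of sizes [60, 60, 30, 4, 1].
155 − 5 = 150 transpositions; sign(π) = (−1)^150 = +1.

+1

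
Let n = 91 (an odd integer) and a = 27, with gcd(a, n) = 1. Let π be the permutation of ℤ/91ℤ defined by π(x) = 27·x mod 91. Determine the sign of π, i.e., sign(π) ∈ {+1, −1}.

Trace 1: π^k(1) = [1, 27] for k=0..1.
Decompose π into cycles: lengths [2, 2, 2, 2, 2, 2, 2, 2, 2, 2, 2, 2, 2, 2, 2, 2, 2, 2, 2, 2, 2, 2, 2, 2, 2, 2, 2, 2, 2, 2, 2, 2, 2, 2, 2, 2, 2, 2, 2, 1, 1, 1, 1, 1, 1, 1, 1, 1, 1, 1, 1, 1] (52 cycles, including the fixed point 0).
Σ(ℓ_i−1) = 91−52 = 39; sign = (−1)^39 = -1.
(27|91)_J = -1 (Zolotarev's lemma cross-check).

-1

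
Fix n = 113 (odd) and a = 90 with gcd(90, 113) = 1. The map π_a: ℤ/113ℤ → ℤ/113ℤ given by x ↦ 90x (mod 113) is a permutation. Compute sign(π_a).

Start at x=62: 62 → 43 → 28 → 34 → 9 → 19 → 15 → … (one orbit).
Cycle lengths of π_90 on ℤ/113ℤ: [112, 1]; 2 cycles in total.
n − c = 113 − 2 = 111; sign = (−1)^111 = -1.
Via Zolotarev, sign(π_{90}) = (90|113) = -1.

-1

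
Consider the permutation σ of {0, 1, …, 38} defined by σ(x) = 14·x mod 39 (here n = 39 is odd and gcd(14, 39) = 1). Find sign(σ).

-1

Orbit of 14 under x↦14x: [14, 1]… (length divides ord_39(14)).
Decompose π into cycles: lengths [2, 2, 2, 2, 2, 2, 2, 2, 2, 2, 2, 2, 2, 1, 1, 1, 1, 1, 1, 1, 1, 1, 1, 1, 1, 1] (26 cycles, including the fixed point 0).
26 cycles on 39: each ℓ→(−1)^(ℓ−1), product (−1)^13 = -1.
Zolotarev: (14|39) = -1, matching the cycle-count sign.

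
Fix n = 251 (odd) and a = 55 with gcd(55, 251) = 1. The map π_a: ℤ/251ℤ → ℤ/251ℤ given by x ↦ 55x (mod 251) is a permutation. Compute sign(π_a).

-1

Orbit of 42 under x↦55x: [42, 51, 44, 161, 70, 85, 157]… (length divides ord_251(55)).
2 cycles of lengths [250, 1].
Σ(ℓ_i−1) = 251−2 = 249; sign = (−1)^249 = -1.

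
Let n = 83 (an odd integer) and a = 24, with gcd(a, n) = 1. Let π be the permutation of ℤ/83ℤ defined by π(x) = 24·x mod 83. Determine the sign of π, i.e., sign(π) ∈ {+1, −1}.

Trace 5: π^k(5) = [5, 37, 58, 64, 42, 12, 39] for k=0..6.
Cycle type of π: 82 + 1; total 2 cycles.
83 − 2 = 81 transpositions; sign(π) = (−1)^81 = -1.

-1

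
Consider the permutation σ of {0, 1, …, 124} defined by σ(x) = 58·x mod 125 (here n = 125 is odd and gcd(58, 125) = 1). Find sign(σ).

-1

Start at x=94: 94 → 77 → 91 → 28 → 124 → 67 → 11 → … (one orbit).
Cycle lengths of π_58 on ℤ/125ℤ: [100, 20, 4, 1]; 4 cycles in total.
4 cycles on 125: each ℓ→(−1)^(ℓ−1), product (−1)^121 = -1.
Check: (58/125) = -1 by Zolotarev.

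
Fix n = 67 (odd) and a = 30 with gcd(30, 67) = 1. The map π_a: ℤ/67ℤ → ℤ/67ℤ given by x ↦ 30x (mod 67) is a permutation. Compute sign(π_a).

Orbit of 37 under x↦30x: [37, 38, 1, 30, 29, 66]… (length divides ord_67(30)).
Cycle type of π: 6×11 + 1; total 12 cycles.
With 12 cycles on 67 points, sign = (−1)^{67−12} = -1.
The Jacobi symbol (30|67) = -1 (Zolotarev) agrees.

-1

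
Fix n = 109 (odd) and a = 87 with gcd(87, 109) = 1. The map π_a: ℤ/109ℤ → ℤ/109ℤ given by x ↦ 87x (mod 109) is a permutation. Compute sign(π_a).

Orbit of 29 under x↦87x: [29, 16, 84, 5, 108, 22, 61]… (length divides ord_109(87)).
π_87 has 3 disjoint cycles with lengths [54, 54, 1] on {0,…,108}.
3 cycles on 109: each ℓ→(−1)^(ℓ−1), product (−1)^106 = +1.
(87|109)_J = +1 (Zolotarev's lemma cross-check).

+1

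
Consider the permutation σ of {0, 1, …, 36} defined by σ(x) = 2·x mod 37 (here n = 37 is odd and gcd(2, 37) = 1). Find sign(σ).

-1

Orbit of 29 under x↦2x: [29, 21, 5, 10, 20, 3, 6]… (length divides ord_37(2)).
Cycle type of π: 36 + 1; total 2 cycles.
sign(π) = (−1)^{n − #cycles} = (−1)^{37−2} = (−1)^35 = -1.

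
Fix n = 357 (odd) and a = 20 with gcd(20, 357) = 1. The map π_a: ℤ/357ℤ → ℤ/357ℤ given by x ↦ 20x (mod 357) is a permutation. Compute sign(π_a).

Trace 274: π^k(274) = [274, 125, 1, 20, 43, 146, 64] for k=0..6.
Cycle lengths of π_20 on ℤ/357ℤ: [16, 16, 16, 16, 16, 16, 16, 16, 16, 16, 16, 16, 16, 16, 16, 16, 16, 16, 16, 16, 16, 2, 2, 2, 2, 2, 2, 2, 2, 2, 2, 1]; 32 cycles in total.
357 − 32 = 325 transpositions; sign(π) = (−1)^325 = -1.
Via Zolotarev, sign(π_{20}) = (20|357) = -1.

-1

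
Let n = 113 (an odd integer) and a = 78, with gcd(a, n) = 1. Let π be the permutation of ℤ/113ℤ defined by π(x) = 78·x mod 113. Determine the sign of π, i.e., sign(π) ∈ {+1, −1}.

Trace 78: π^k(78) = [78, 95, 65, 98, 73, 44, 42] for k=0..6.
Cycle type of π: 16×7 + 1; total 8 cycles.
113 − 8 = 105 transpositions; sign(π) = (−1)^105 = -1.
Via Zolotarev, sign(π_{78}) = (78|113) = -1.

-1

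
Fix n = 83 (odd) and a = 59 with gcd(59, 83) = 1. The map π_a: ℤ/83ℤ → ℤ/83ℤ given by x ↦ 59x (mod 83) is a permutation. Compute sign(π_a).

+1

Trace 44: π^k(44) = [44, 23, 29, 51, 21, 77, 61] for k=0..6.
The orbit structure of x ↦ 59x mod 83: 3 orbits of sizes [41, 41, 1].
83 − 3 = 80 transpositions; sign(π) = (−1)^80 = +1.
Zolotarev: (59|83) = +1, matching the cycle-count sign.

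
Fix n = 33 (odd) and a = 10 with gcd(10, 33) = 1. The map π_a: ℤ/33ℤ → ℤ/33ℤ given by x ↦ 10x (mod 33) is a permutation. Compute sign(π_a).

-1

Trace 1: π^k(1) = [1, 10] for k=0..1.
Decompose π into cycles: lengths [2, 2, 2, 2, 2, 2, 2, 2, 2, 2, 2, 2, 2, 2, 2, 1, 1, 1] (18 cycles, including the fixed point 0).
33 − 18 = 15 transpositions; sign(π) = (−1)^15 = -1.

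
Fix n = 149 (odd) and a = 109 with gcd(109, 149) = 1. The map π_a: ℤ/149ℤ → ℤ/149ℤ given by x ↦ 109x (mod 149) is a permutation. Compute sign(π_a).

-1

Trace 2: π^k(2) = [2, 69, 71, 140, 62, 53, 115] for k=0..6.
Cycle type of π: 148 + 1; total 2 cycles.
149 − 2 = 147 transpositions; sign(π) = (−1)^147 = -1.
Check: (109/149) = -1 by Zolotarev.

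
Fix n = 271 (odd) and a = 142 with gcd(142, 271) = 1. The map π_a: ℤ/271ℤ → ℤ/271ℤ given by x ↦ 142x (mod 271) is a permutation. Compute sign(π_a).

Trace 210: π^k(210) = [210, 10, 65, 16, 104, 134, 58] for k=0..6.
2 cycles of lengths [270, 1].
n − c = 271 − 2 = 269; sign = (−1)^269 = -1.
Via Zolotarev, sign(π_{142}) = (142|271) = -1.

-1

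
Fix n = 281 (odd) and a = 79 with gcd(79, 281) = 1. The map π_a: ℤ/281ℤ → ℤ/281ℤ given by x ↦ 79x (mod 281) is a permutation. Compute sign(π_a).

Start at x=181: 181 → 249 → 1 → 79 → 59 → 165 → 109 → 181 (one orbit).
Cycle type of π: 7×40 + 1; total 41 cycles.
With 41 cycles on 281 points, sign = (−1)^{281−41} = +1.

+1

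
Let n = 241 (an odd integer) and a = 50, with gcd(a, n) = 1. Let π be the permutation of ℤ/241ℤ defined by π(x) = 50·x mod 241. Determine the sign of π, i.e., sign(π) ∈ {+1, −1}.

Trace 154: π^k(154) = [154, 229, 123, 125, 225, 164, 6] for k=0..6.
The orbit structure of x ↦ 50x mod 241: 3 orbits of sizes [120, 120, 1].
3 cycles on 241: each ℓ→(−1)^(ℓ−1), product (−1)^238 = +1.
Zolotarev: (50|241) = +1, matching the cycle-count sign.

+1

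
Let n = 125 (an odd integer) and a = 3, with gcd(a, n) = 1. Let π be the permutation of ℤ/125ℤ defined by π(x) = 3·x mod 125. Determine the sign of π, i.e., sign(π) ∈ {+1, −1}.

-1

Orbit of 64 under x↦3x: [64, 67, 76, 103, 59, 52, 31]… (length divides ord_125(3)).
4 cycles of lengths [100, 20, 4, 1].
n − c = 125 − 4 = 121; sign = (−1)^121 = -1.
(3|125)_J = -1 (Zolotarev's lemma cross-check).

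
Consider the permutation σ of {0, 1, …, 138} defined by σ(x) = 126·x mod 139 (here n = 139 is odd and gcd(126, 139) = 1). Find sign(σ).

-1

Start at x=41: 41 → 23 → 118 → 134 → 65 → 128 → 4 → … (one orbit).
Cycle type of π: 138 + 1; total 2 cycles.
sign(π) = (−1)^{n − #cycles} = (−1)^{139−2} = (−1)^137 = -1.
The Jacobi symbol (126|139) = -1 (Zolotarev) agrees.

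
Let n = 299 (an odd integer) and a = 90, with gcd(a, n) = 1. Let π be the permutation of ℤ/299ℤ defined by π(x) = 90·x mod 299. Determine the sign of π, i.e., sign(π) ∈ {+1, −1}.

-1

Trace 105: π^k(105) = [105, 181, 144, 103, 1, 90, 27] for k=0..6.
Decompose π into cycles: lengths [22, 22, 22, 22, 22, 22, 22, 22, 22, 22, 22, 22, 22, 2, 2, 2, 2, 2, 2, 1] (20 cycles, including the fixed point 0).
20 cycles on 299: each ℓ→(−1)^(ℓ−1), product (−1)^279 = -1.
(90|299)_J = -1 (Zolotarev's lemma cross-check).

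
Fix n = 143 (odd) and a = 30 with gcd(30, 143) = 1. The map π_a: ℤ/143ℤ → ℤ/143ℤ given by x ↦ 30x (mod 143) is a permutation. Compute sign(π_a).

Start at x=30: 30 → 42 → 116 → 48 → 10 → 14 → 134 → … (one orbit).
8 cycles of lengths [30, 30, 30, 30, 10, 6, 6, 1].
sign(π) = (−1)^{n − #cycles} = (−1)^{143−8} = (−1)^135 = -1.
Check: (30/143) = -1 by Zolotarev.

-1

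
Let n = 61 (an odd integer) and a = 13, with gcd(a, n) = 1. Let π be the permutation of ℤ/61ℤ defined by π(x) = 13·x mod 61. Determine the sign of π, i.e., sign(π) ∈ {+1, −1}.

+1

Trace 1: π^k(1) = [1, 13, 47] for k=0..2.
Cycle lengths of π_13 on ℤ/61ℤ: [3, 3, 3, 3, 3, 3, 3, 3, 3, 3, 3, 3, 3, 3, 3, 3, 3, 3, 3, 3, 1]; 21 cycles in total.
61 − 21 = 40 transpositions; sign(π) = (−1)^40 = +1.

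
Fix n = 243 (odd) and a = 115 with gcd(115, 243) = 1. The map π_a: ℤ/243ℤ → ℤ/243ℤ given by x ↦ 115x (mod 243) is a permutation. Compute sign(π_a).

+1

Trace 160: π^k(160) = [160, 175, 199, 43, 85, 55, 7] for k=0..6.
π_115 has 11 disjoint cycles with lengths [81, 81, 27, 27, 9, 9, 3, 3, 1, 1, 1] on {0,…,242}.
sign(π) = (−1)^{n − #cycles} = (−1)^{243−11} = (−1)^232 = +1.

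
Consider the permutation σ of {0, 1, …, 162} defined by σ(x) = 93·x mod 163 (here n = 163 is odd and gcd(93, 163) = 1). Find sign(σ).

Orbit of 47 under x↦93x: [47, 133, 144, 26, 136, 97, 56]… (length divides ord_163(93)).
π_93 has 3 disjoint cycles with lengths [81, 81, 1] on {0,…,162}.
With 3 cycles on 163 points, sign = (−1)^{163−3} = +1.

+1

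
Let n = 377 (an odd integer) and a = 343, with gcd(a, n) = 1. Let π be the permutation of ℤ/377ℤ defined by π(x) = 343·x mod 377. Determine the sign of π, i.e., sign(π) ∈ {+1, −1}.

Start at x=190: 190 → 326 → 226 → 233 → 372 → 170 → 252 → … (one orbit).
20 cycles of lengths [28, 28, 28, 28, 28, 28, 28, 28, 28, 28, 28, 28, 7, 7, 7, 7, 4, 4, 4, 1].
20 cycles on 377: each ℓ→(−1)^(ℓ−1), product (−1)^357 = -1.
Via Zolotarev, sign(π_{343}) = (343|377) = -1.

-1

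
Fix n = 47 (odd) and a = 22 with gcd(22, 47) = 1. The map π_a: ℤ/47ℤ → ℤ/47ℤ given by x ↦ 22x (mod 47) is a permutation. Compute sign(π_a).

Orbit of 34 under x↦22x: [34, 43, 6, 38, 37, 15, 1]… (length divides ord_47(22)).
Cycle type of π: 46 + 1; total 2 cycles.
2 cycles on 47: each ℓ→(−1)^(ℓ−1), product (−1)^45 = -1.
Check: (22/47) = -1 by Zolotarev.

-1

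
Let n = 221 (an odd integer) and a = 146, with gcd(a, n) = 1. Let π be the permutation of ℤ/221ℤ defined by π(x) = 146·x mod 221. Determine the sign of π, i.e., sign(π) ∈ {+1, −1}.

Orbit of 55 under x↦146x: [55, 74, 196, 107, 152, 92, 172]… (length divides ord_221(146)).
Cycle type of π: 48×4 + 16 + 3×4 + 1; total 10 cycles.
10 cycles on 221: each ℓ→(−1)^(ℓ−1), product (−1)^211 = -1.

-1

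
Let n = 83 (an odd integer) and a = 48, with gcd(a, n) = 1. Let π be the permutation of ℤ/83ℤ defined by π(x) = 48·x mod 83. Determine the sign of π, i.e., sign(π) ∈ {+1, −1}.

+1

Orbit of 33 under x↦48x: [33, 7, 4, 26, 3, 61, 23]… (length divides ord_83(48)).
Cycle type of π: 41×2 + 1; total 3 cycles.
3 cycles on 83: each ℓ→(−1)^(ℓ−1), product (−1)^80 = +1.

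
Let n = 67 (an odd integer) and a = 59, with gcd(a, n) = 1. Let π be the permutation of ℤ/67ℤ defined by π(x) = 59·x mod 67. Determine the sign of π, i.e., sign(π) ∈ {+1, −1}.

Orbit of 24 under x↦59x: [24, 9, 62, 40, 15, 14, 22]… (length divides ord_67(59)).
Cycle lengths of π_59 on ℤ/67ℤ: [11, 11, 11, 11, 11, 11, 1]; 7 cycles in total.
n − c = 67 − 7 = 60; sign = (−1)^60 = +1.
(59|67)_J = +1 (Zolotarev's lemma cross-check).

+1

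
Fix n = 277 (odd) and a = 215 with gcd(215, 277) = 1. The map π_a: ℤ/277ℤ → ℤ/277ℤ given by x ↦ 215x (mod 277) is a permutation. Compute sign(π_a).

+1

Trace 69: π^k(69) = [69, 154, 147, 27, 265, 190, 131] for k=0..6.
5 cycles of lengths [69, 69, 69, 69, 1].
With 5 cycles on 277 points, sign = (−1)^{277−5} = +1.
Via Zolotarev, sign(π_{215}) = (215|277) = +1.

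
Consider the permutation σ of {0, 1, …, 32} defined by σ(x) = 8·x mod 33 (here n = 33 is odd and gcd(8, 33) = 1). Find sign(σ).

+1

Trace 1: π^k(1) = [1, 8, 31, 17, 4, 32, 25] for k=0..6.
Cycle type of π: 10×3 + 2 + 1; total 5 cycles.
5 cycles on 33: each ℓ→(−1)^(ℓ−1), product (−1)^28 = +1.
The Jacobi symbol (8|33) = +1 (Zolotarev) agrees.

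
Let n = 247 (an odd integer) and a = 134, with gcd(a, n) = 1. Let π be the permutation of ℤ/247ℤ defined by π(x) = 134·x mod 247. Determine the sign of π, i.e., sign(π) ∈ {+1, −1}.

+1

Trace 77: π^k(77) = [77, 191, 153, 1, 134, 172] for k=0..5.
π_134 has 57 disjoint cycles with lengths [6, 6, 6, 6, 6, 6, 6, 6, 6, 6, 6, 6, 6, 6, 6, 6, 6, 6, 6, 6, 6, 6, 6, 6, 6, 6, 6, 6, 6, 6, 6, 6, 6, 6, 6, 6, 6, 6, 1, 1, 1, 1, 1, 1, 1, 1, 1, 1, 1, 1, 1, 1, 1, 1, 1, 1, 1] on {0,…,246}.
Σ(ℓ_i−1) = 247−57 = 190; sign = (−1)^190 = +1.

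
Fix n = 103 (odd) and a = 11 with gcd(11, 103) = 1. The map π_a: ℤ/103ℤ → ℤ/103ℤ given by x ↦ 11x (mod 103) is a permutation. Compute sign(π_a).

Orbit of 16 under x↦11x: [16, 73, 82, 78, 34, 65, 97]… (length divides ord_103(11)).
Decompose π into cycles: lengths [102, 1] (2 cycles, including the fixed point 0).
2 cycles on 103: each ℓ→(−1)^(ℓ−1), product (−1)^101 = -1.

-1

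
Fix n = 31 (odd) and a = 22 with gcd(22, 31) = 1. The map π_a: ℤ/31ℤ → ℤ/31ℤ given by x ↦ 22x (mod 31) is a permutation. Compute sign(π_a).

-1

Orbit of 23 under x↦22x: [23, 10, 3, 4, 26, 14, 29]… (length divides ord_31(22)).
The orbit structure of x ↦ 22x mod 31: 2 orbits of sizes [30, 1].
n − c = 31 − 2 = 29; sign = (−1)^29 = -1.
(22|31)_J = -1 (Zolotarev's lemma cross-check).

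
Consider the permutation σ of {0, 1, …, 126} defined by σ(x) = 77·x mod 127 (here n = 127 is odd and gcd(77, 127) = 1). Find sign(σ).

Orbit of 94 under x↦77x: [94, 126, 50, 40, 32, 51, 117]… (length divides ord_127(77)).
4 cycles of lengths [42, 42, 42, 1].
sign(π) = (−1)^{n − #cycles} = (−1)^{127−4} = (−1)^123 = -1.
(77|127)_J = -1 (Zolotarev's lemma cross-check).

-1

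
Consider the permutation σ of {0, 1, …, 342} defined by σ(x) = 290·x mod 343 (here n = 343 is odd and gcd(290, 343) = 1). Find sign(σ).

Start at x=229: 229 → 211 → 136 → 338 → 265 → 18 → 75 → … (one orbit).
The orbit structure of x ↦ 290x mod 343: 4 orbits of sizes [294, 42, 6, 1].
With 4 cycles on 343 points, sign = (−1)^{343−4} = -1.

-1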